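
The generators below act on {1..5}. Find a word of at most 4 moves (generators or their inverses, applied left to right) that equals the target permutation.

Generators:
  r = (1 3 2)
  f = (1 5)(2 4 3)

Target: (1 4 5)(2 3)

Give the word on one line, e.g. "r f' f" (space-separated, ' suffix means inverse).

f f r f'

  after f: (1 5)(2 4 3)
  after f: (2 3 4)
  after r: (1 3 4)
  after f': (1 4 5)(2 3)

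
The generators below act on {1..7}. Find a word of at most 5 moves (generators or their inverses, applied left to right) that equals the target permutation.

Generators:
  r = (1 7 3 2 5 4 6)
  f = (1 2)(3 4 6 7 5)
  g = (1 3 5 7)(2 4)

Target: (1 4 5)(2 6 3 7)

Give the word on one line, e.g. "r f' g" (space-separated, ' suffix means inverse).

  after g: (1 3 5 7)(2 4)
  after f: (1 4)(2 6 7)
  after g': (1 2 6 5 3)(4 7)
  after g': (1 4 5)(2 6 3 7)

g f g' g'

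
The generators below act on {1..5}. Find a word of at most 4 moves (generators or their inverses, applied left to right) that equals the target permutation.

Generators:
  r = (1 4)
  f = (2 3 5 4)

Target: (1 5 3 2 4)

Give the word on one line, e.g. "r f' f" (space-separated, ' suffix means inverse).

  after r': (1 4)
  after f': (1 5 3 2 4)

r' f'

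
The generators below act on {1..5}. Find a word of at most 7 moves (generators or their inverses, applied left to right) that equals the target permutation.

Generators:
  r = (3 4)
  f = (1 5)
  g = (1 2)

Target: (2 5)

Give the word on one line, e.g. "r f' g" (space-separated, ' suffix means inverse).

  after f': (1 5)
  after r': (1 5)(3 4)
  after g': (1 5 2)(3 4)
  after r': (1 5 2)
  after f: (2 5)

f' r' g' r' f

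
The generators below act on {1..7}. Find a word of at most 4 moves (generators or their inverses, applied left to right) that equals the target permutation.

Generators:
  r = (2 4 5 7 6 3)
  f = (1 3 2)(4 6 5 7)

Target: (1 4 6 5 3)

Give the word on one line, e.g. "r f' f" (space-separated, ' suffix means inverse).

  after f': (1 2 3)(4 7 5 6)
  after r: (1 4 6 5 3)

f' r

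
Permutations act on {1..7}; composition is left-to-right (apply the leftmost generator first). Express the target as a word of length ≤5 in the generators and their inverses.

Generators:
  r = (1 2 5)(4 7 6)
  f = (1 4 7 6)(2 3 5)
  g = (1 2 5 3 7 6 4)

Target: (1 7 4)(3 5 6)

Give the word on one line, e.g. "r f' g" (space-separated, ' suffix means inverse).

f r' f'

  after f: (1 4 7 6)(2 3 5)
  after r': (1 6 5)(2 3)
  after f': (1 7 4)(3 5 6)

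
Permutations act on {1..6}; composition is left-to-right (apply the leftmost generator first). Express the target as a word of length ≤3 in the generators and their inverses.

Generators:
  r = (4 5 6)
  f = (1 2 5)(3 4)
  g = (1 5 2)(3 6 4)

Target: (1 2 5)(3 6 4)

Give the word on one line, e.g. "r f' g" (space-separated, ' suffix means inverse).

f g' f'

  after f: (1 2 5)(3 4)
  after g': (1 5 2)(3 6)
  after f': (1 2 5)(3 6 4)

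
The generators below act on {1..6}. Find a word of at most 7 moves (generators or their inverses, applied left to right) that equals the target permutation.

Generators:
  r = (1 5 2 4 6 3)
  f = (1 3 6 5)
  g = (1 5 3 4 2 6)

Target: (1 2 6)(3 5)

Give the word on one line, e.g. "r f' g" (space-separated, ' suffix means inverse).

r' f' r' g g

  after r': (1 3 6 4 2 5)
  after f': (2 6 4)
  after r': (1 3 6 2 4 5)
  after g: (1 4 3)
  after g: (1 2 6)(3 5)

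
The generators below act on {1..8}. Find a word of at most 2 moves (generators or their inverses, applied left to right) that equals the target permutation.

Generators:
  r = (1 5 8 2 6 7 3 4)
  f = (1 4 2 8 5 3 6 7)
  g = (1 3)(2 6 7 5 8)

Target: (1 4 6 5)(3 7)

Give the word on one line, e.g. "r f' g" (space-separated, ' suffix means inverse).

  after f: (1 4 2 8 5 3 6 7)
  after g: (1 4 6 5)(3 7)

f g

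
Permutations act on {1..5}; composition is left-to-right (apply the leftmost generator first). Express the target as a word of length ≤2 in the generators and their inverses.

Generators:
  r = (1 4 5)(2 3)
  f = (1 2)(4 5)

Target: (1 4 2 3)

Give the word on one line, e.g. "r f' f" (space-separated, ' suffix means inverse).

  after r': (1 5 4)(2 3)
  after f': (1 4 2 3)

r' f'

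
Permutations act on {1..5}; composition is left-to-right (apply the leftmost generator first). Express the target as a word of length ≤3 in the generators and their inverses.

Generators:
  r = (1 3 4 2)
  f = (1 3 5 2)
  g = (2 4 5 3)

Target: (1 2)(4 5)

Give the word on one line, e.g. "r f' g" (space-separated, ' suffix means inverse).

f g

  after f: (1 3 5 2)
  after g: (1 2)(4 5)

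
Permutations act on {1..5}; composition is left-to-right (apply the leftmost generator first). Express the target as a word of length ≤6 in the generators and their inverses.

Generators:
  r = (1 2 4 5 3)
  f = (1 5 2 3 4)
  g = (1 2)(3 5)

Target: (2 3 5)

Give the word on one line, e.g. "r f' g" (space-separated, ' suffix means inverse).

  after f: (1 5 2 3 4)
  after g': (1 3 4 2 5)
  after g': (1 5 2 3 4)
  after g': (1 3 4 2 5)
  after r: (2 3 5)

f g' g' g' r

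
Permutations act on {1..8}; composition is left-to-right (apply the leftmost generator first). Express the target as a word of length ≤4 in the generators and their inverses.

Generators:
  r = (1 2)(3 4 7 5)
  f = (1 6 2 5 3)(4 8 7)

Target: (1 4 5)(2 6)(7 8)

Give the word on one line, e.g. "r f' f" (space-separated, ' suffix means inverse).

  after f': (1 3 5 2 6)(4 7 8)
  after r: (1 4 5)(2 6)(7 8)

f' r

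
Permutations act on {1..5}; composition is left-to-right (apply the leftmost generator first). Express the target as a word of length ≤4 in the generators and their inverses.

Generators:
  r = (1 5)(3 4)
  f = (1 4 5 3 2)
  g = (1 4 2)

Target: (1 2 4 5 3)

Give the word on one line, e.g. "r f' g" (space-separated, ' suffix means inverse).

f' r'

  after f': (1 2 3 5 4)
  after r': (1 2 4 5 3)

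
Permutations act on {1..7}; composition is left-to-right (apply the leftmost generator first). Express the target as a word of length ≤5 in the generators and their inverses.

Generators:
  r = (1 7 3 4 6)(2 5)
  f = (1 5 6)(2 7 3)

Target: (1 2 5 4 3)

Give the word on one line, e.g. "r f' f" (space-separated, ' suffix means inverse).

f' r' r' f

  after f': (1 6 5)(2 3 7)
  after r': (1 4 3)(2 7 5 6)
  after r': (1 3 6 5 4 7 2)
  after f: (1 2 5 4 3)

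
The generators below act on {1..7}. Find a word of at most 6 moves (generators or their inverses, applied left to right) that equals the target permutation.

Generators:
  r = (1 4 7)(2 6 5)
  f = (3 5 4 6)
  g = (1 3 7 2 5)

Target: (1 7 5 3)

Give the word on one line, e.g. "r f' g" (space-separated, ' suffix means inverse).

  after g': (1 5 2 7 3)
  after r': (1 6 2 4)(3 7)
  after f': (1 4)(2 5 3 7 6)
  after r: (1 7 5 3)

g' r' f' r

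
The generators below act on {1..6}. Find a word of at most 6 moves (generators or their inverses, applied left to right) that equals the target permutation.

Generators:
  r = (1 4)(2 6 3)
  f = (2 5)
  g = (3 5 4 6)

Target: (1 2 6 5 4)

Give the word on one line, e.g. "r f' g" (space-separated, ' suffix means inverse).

  after r: (1 4)(2 6 3)
  after g: (1 6 5 4)(2 3)
  after r: (1 3 6 5)
  after r: (1 2 6 5 4)

r g r r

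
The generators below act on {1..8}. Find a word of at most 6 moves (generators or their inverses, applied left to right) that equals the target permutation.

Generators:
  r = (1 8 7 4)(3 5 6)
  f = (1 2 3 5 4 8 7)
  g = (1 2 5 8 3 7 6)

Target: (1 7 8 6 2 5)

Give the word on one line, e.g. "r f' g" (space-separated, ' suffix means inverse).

  after f: (1 2 3 5 4 8 7)
  after r: (1 2 5)(3 6)(4 7 8)
  after f': (2 3 6)(4 8 5 7)
  after r': (1 4)(2 6)(3 5 8)
  after r': (1 7 8 6 2 5)

f r f' r' r'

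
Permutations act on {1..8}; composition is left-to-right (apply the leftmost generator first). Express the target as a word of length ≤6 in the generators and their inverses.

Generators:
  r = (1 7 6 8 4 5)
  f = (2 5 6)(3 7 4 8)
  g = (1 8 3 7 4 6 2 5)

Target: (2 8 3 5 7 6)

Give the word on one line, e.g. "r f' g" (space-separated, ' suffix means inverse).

g f' g r' r'

  after g: (1 8 3 7 4 6 2 5)
  after f': (1 4 5)
  after g: (1 6 2 5 8 3 7 4)
  after r': (1 7 8 3)(2 4 5 6)
  after r': (2 8 3 5 7 6)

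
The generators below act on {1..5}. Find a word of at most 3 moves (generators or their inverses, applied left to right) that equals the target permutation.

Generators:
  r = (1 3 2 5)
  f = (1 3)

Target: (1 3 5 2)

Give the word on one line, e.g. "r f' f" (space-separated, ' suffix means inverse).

  after f: (1 3)
  after r': (2 3 5)
  after f: (1 3 5 2)

f r' f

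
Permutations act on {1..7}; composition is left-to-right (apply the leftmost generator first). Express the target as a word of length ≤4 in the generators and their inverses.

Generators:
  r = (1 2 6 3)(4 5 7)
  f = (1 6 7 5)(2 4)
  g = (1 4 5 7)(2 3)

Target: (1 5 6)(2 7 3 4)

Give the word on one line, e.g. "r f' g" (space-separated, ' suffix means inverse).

  after g': (1 7 5 4)(2 3)
  after f: (1 5 2 3 4 6 7)
  after r: (1 7 2)(3 5 6 4)
  after g': (1 5 6)(2 7 3 4)

g' f r g'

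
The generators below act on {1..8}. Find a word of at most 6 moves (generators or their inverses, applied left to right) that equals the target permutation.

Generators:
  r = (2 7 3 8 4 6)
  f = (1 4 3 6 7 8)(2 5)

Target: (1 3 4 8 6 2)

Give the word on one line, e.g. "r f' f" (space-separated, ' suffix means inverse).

r f' f' f' f'

  after r: (2 7 3 8 4 6)
  after f': (1 8)(2 6 5)(3 7 4)
  after f': (1 7)(2 3 6)
  after f': (1 6 5 2 4)(7 8)
  after f': (1 3 4 8 6 2)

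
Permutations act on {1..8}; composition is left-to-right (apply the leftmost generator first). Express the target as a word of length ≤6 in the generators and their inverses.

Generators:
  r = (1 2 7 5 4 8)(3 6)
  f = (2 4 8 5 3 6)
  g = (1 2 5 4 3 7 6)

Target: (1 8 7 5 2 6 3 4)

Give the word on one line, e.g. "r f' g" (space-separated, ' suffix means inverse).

r g r f

  after r: (1 2 7 5 4 8)(3 6)
  after g: (1 5 3)(2 6 7 4 8)
  after r: (1 4)(2 3)(5 6)(7 8)
  after f: (1 8 7 5 2 6 3 4)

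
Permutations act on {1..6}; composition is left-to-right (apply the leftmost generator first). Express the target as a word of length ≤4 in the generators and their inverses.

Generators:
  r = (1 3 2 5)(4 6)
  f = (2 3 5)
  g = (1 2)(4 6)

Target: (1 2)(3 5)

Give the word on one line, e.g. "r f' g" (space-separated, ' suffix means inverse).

  after g': (1 2)(4 6)
  after r: (1 5)(2 3)
  after r: (3 5)(4 6)
  after g': (1 2)(3 5)

g' r r g'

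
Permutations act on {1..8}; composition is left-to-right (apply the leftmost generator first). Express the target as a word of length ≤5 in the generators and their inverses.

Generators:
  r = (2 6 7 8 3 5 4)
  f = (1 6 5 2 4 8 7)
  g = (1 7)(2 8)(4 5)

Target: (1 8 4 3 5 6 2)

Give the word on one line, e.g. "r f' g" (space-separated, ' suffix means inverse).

  after g: (1 7)(2 8)(4 5)
  after f: (2 7 6 5 8 4)
  after g: (1 7 6 4 8 5 2)
  after r: (1 8 4 3 5 6 2)

g f g r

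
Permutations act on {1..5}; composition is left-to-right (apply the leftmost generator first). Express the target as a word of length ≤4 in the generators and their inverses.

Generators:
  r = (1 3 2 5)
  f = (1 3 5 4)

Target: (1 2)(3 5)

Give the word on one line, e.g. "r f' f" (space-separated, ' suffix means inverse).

  after r': (1 5 2 3)
  after r': (1 2)(3 5)

r' r'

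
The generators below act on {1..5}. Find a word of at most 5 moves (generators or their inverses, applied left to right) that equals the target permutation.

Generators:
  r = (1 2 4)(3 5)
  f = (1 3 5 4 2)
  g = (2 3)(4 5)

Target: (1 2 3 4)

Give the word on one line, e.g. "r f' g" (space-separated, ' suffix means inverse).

r' f g' g'

  after r': (1 4 2)(3 5)
  after f: (1 2 3 4)
  after g': (1 3 5 4)
  after g': (1 2 3 4)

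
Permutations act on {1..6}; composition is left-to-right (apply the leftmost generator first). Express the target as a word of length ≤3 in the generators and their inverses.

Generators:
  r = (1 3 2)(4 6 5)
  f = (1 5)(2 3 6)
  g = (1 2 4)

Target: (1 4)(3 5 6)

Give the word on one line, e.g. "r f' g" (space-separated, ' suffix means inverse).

f g' r

  after f: (1 5)(2 3 6)
  after g': (1 5 4 2 3 6)
  after r: (1 4)(3 5 6)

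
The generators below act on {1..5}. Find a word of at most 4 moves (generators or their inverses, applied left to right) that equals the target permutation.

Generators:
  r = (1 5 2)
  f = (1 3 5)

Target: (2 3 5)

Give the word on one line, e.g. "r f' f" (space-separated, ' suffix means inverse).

  after r: (1 5 2)
  after f: (2 3 5)

r f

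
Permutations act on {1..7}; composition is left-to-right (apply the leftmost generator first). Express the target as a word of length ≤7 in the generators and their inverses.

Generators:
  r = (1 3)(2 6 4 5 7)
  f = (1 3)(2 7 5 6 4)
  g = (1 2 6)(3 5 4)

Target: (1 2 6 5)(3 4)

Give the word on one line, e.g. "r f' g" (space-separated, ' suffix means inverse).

r' g r' r' r'

  after r': (1 3)(2 7 5 4 6)
  after g: (1 5 3 2 7 4)
  after r': (1 4 3 7 6 2 5)
  after r': (1 6 7 2 4)(3 5)
  after r': (1 2 6 5)(3 4)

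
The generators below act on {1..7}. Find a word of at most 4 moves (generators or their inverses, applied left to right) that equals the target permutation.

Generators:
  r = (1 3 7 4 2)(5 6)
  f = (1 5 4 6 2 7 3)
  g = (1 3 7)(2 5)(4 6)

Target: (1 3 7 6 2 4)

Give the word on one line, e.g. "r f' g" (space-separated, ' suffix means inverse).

  after g: (1 3 7)(2 5)(4 6)
  after r': (2 6 7)(4 5)
  after f': (1 3 7 6 2 4)

g r' f'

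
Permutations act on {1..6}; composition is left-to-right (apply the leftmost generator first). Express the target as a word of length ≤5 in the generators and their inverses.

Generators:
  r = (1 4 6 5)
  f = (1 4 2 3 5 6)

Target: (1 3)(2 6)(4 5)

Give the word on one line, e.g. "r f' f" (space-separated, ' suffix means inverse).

  after f': (1 6 5 3 2 4)
  after f': (1 5 2)(3 4 6)
  after f': (1 3)(2 6)(4 5)

f' f' f'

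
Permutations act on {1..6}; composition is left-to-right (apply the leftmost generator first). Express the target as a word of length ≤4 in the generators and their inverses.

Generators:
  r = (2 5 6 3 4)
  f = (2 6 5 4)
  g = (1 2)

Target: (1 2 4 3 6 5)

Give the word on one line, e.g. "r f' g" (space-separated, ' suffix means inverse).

  after r': (2 4 3 6 5)
  after g: (1 2 4 3 6 5)

r' g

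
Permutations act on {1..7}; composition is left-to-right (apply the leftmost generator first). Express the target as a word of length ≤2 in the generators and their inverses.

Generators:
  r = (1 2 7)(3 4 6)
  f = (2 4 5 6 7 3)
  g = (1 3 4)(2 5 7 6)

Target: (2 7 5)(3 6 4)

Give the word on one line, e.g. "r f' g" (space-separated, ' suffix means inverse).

  after f': (2 3 7 6 5 4)
  after f': (2 7 5)(3 6 4)

f' f'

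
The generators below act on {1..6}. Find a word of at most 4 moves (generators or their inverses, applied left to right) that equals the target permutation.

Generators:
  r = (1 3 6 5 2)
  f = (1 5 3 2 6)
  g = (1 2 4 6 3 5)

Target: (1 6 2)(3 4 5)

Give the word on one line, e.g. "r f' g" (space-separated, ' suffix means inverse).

g r' g' r

  after g: (1 2 4 6 3 5)
  after r': (1 5 2 4 3 6)
  after g': (1 3 4 6 5)
  after r: (1 6 2)(3 4 5)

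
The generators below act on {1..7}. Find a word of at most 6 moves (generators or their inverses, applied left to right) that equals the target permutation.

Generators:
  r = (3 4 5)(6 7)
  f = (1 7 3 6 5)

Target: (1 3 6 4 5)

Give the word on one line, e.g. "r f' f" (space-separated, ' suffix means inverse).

  after r: (3 4 5)(6 7)
  after f: (1 7 5 6 3 4)
  after r: (1 6 4)(3 5 7)
  after f': (1 3 6 4 5)

r f r f'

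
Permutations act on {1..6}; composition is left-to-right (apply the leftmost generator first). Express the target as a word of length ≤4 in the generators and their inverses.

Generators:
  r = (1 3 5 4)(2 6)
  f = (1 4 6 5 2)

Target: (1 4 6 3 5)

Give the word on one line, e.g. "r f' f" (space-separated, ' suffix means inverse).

f' f' r

  after f': (1 2 5 6 4)
  after f': (1 5 4 2 6)
  after r: (1 4 6 3 5)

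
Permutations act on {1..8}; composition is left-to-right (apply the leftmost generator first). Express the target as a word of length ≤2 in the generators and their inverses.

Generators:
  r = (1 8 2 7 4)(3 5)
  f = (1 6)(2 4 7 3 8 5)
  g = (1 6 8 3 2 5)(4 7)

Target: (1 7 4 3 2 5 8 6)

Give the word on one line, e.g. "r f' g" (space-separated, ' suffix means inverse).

  after r': (1 4 7 2 8)(3 5)
  after f: (1 7 4 3 2 5 8 6)

r' f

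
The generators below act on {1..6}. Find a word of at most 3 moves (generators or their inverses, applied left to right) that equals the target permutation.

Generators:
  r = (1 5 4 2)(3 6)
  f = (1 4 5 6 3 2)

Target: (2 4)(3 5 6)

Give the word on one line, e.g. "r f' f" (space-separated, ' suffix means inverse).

  after f: (1 4 5 6 3 2)
  after r': (1 5 3 4)
  after r': (2 4)(3 5 6)

f r' r'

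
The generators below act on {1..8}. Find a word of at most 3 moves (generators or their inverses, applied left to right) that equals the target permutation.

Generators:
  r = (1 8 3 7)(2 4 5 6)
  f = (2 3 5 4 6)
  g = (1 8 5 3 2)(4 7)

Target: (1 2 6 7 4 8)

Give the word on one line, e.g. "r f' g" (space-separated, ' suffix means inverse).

  after f': (2 6 4 5 3)
  after g': (1 2 6 7 4 8)

f' g'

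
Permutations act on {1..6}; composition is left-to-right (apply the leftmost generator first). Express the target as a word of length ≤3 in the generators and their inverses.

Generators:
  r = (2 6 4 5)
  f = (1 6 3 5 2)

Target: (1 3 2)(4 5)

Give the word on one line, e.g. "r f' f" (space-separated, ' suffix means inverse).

  after r': (2 5 4 6)
  after f: (1 6)(3 5 4)
  after f: (1 3 2)(4 5)

r' f f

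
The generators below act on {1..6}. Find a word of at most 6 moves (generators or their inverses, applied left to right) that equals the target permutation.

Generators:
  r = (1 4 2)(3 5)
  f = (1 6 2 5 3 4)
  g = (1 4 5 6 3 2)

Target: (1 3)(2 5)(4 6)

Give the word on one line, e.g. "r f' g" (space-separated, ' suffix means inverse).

r' g' f r g'

  after r': (1 2 4)(3 5)
  after g': (1 3 4 2)(5 6)
  after f: (1 4 5 2 6 3)
  after r: (1 2 6 5)(3 4)
  after g': (1 3)(2 5)(4 6)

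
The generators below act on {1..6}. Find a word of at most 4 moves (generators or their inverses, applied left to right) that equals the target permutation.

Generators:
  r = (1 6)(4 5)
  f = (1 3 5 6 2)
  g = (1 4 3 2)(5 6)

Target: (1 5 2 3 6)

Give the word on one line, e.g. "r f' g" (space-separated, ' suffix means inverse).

f f

  after f: (1 3 5 6 2)
  after f: (1 5 2 3 6)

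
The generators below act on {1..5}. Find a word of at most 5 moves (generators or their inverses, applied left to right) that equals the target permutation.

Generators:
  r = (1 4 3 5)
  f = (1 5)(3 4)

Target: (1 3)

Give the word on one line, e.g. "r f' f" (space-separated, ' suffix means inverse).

  after r': (1 5 3 4)
  after f': (4 5)
  after r: (1 4)(3 5)
  after r: (1 3)

r' f' r r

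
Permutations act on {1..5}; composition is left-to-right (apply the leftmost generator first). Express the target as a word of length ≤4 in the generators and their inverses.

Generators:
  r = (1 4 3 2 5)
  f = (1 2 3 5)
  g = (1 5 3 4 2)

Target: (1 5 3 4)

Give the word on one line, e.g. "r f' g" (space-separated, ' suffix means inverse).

r g' f

  after r: (1 4 3 2 5)
  after g': (1 3 4 5 2)
  after f: (1 5 3 4)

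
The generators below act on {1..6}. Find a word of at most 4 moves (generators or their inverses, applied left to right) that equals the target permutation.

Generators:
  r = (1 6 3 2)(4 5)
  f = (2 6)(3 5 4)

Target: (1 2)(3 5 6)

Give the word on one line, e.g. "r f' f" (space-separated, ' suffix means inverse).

f' r'

  after f': (2 6)(3 4 5)
  after r': (1 2)(3 5 6)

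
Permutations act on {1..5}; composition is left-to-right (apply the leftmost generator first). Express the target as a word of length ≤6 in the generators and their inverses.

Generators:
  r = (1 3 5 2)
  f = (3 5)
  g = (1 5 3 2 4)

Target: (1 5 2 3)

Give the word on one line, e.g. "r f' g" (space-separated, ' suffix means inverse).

f' r' f' f' r'

  after f': (3 5)
  after r': (1 2 5)
  after f': (1 2 3 5)
  after f': (1 2 5)
  after r': (1 5 2 3)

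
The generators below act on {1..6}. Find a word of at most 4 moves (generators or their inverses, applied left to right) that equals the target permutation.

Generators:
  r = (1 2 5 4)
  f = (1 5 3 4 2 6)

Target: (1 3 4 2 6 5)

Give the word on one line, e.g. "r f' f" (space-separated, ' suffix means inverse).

  after r': (1 4 5 2)
  after f': (1 3 5 4)(2 6)
  after r: (1 3 4 2 6 5)

r' f' r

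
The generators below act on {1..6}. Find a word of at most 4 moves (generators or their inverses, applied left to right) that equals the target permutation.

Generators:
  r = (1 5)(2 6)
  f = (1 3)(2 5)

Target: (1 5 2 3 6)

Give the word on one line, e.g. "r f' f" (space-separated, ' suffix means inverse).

  after f: (1 3)(2 5)
  after r: (1 3 5 6 2)
  after f': (2 3)(5 6)
  after r: (1 5 2 3 6)

f r f' r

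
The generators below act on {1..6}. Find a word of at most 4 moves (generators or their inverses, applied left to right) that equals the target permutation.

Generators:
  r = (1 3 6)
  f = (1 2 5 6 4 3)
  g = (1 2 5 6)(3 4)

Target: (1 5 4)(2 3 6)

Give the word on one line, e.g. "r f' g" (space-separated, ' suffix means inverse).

  after g': (1 6 5 2)(3 4)
  after f': (1 5)(2 3 6)
  after f': (1 2 4 6)(3 5)
  after g: (1 5 4)(2 3 6)

g' f' f' g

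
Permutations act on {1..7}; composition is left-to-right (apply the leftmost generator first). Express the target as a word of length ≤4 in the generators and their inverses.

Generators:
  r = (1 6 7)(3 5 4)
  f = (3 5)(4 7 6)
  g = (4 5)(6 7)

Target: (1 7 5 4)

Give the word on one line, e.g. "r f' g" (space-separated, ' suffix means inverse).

f' g' r g

  after f': (3 5)(4 6 7)
  after g': (3 4 7 5)
  after r: (1 6 7 4)
  after g: (1 7 5 4)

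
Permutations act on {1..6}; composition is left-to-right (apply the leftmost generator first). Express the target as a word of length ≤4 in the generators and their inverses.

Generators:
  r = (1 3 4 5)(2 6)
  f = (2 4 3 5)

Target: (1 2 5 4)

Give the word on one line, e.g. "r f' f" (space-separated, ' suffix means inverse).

  after r: (1 3 4 5)(2 6)
  after r: (1 4)(3 5)
  after f': (1 2 5 4)

r r f'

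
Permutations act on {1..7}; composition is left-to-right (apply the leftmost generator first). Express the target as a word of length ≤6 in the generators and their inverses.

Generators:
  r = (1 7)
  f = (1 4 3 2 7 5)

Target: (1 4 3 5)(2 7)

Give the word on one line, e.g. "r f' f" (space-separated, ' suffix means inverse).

f f r f'

  after f: (1 4 3 2 7 5)
  after f: (1 3 7)(2 5 4)
  after r: (1 3)(2 5 4)
  after f': (1 4 3 5)(2 7)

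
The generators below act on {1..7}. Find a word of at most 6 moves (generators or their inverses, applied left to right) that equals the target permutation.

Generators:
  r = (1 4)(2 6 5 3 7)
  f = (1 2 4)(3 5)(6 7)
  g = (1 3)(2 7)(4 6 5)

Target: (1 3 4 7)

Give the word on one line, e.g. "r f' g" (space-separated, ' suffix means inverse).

  after r': (1 4)(2 7 3 5 6)
  after f': (1 2 6)(5 7)
  after f': (2 7 3 5 6 4)
  after g: (1 3 4 7)

r' f' f' g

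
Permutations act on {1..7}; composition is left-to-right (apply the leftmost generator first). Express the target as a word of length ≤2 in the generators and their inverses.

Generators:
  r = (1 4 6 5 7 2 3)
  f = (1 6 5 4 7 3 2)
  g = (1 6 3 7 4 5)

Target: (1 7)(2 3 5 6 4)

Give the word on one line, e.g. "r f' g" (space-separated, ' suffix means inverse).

g' r

  after g': (1 5 4 7 3 6)
  after r: (1 7)(2 3 5 6 4)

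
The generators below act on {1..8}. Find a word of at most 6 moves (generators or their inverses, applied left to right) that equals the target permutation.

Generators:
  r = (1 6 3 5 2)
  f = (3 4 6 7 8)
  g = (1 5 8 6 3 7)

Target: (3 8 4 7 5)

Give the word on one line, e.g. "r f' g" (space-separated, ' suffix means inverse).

r' f f r

  after r': (1 2 5 3 6)
  after f: (1 2 5 4 6)(3 7 8)
  after f: (1 2 5 6)(3 8 4 7)
  after r: (3 8 4 7 5)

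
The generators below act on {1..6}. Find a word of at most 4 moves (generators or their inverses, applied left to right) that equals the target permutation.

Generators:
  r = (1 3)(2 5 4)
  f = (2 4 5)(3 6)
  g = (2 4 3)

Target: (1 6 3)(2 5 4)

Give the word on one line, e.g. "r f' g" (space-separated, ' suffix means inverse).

r' f

  after r': (1 3)(2 4 5)
  after f: (1 6 3)(2 5 4)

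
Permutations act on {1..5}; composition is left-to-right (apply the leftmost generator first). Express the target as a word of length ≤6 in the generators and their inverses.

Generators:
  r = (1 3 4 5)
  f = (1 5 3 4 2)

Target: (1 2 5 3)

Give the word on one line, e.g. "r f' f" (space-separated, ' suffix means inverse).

r' r' f r'

  after r': (1 5 4 3)
  after r': (1 4)(3 5)
  after f: (1 2)(4 5)
  after r': (1 2 5 3)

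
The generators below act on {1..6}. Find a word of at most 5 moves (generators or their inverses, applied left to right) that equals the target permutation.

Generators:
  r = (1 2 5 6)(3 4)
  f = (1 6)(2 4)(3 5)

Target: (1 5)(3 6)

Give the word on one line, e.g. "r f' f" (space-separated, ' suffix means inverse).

  after r: (1 2 5 6)(3 4)
  after f': (1 4 5)(2 3)
  after r': (1 3)(2 4)(5 6)
  after f': (1 5)(3 6)

r f' r' f'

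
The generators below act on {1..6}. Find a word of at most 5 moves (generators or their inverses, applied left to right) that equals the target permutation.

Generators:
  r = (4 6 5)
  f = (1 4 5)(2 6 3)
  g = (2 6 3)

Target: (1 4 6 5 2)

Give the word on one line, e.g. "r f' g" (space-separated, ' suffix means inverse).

  after g: (2 6 3)
  after r: (2 5 4 6 3)
  after r: (2 4 5 6 3)
  after f': (1 5 2)
  after r: (1 4 6 5 2)

g r r f' r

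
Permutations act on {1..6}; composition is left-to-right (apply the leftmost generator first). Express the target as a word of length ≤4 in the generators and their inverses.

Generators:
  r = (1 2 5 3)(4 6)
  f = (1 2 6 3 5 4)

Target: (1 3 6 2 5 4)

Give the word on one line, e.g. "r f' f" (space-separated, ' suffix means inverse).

r f' r'

  after r: (1 2 5 3)(4 6)
  after f': (2 3 4)(5 6)
  after r': (1 3 6 2 5 4)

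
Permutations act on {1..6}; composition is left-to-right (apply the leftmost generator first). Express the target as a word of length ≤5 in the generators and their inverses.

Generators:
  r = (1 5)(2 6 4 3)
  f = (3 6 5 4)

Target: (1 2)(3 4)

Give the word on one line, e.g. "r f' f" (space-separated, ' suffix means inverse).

  after r': (1 5)(2 3 4 6)
  after f: (1 4 5)(2 6)
  after f: (1 3 6 2 5)
  after r: (1 2)(3 4)

r' f f r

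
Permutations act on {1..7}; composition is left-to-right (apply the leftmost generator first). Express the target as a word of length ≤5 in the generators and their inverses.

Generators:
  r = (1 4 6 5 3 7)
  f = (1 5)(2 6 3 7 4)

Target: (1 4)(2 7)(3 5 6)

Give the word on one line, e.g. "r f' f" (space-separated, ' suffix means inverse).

f' r f f

  after f': (1 5)(2 4 7 3 6)
  after r: (1 3 5 4)(2 6)
  after f: (1 7 4 5 2 3)
  after f: (1 4)(2 7)(3 5 6)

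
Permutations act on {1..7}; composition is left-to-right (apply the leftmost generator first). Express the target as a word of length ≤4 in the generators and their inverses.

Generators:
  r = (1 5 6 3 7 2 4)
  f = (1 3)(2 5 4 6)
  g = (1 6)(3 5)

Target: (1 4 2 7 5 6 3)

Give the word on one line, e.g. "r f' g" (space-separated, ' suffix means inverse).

r' g'

  after r': (1 4 2 7 3 6 5)
  after g': (1 4 2 7 5 6 3)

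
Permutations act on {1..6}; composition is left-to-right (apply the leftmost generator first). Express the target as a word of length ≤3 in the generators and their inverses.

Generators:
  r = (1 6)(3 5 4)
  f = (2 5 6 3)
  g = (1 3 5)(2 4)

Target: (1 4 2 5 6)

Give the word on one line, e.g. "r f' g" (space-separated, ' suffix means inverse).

  after g: (1 3 5)(2 4)
  after r': (1 4 2 5 6)

g r'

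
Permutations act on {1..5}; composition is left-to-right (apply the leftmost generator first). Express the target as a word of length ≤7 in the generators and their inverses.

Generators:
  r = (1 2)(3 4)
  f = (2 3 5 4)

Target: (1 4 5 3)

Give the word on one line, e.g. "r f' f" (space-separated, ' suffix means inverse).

  after r': (1 2)(3 4)
  after f': (1 4 2)(3 5)
  after f': (1 5 2)
  after f': (1 3 2)(4 5)
  after r: (1 4 5 3)

r' f' f' f' r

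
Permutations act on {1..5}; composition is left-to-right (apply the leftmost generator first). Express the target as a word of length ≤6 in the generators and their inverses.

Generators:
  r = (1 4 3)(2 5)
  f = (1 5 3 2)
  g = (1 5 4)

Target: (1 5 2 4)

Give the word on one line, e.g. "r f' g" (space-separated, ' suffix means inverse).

r r r g

  after r: (1 4 3)(2 5)
  after r: (1 3 4)
  after r: (2 5)
  after g: (1 5 2 4)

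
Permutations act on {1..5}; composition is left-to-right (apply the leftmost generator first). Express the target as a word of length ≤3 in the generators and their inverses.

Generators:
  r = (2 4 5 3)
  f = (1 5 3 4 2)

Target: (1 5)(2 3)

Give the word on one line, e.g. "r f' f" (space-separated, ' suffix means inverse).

  after r: (2 4 5 3)
  after r: (2 5)(3 4)
  after f: (1 5)(2 3)

r r f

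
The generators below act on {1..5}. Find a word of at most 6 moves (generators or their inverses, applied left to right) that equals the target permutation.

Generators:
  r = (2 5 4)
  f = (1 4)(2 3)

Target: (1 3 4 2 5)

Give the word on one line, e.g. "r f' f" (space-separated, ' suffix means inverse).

f r f' r

  after f: (1 4)(2 3)
  after r: (1 2 3 5 4)
  after f': (1 3 5)
  after r: (1 3 4 2 5)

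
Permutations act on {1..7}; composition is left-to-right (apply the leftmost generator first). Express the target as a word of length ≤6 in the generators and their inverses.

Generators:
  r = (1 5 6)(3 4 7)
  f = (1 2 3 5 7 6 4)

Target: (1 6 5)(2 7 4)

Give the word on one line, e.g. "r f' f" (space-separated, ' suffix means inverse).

  after f': (1 4 6 7 5 3 2)
  after r': (1 3 2 6 4 5 7)
  after r': (1 7 6 3 2 5 4)
  after f: (1 6 5)(2 7 4)

f' r' r' f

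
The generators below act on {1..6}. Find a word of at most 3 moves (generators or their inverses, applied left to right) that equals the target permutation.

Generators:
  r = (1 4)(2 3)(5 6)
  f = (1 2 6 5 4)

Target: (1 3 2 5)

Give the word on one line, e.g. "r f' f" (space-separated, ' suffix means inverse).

  after f: (1 2 6 5 4)
  after r': (1 3 2 5)

f r'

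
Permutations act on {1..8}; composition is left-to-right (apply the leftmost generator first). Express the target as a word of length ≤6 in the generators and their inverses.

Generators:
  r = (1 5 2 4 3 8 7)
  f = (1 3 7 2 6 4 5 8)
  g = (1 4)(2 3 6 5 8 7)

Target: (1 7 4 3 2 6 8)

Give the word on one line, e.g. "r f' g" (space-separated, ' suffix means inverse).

g r g' g'

  after g: (1 4)(2 3 6 5 8 7)
  after r: (1 3 6 2 8)(4 5 7)
  after g': (1 2 5 8 4 6 7)
  after g': (1 7 4 3 2 6 8)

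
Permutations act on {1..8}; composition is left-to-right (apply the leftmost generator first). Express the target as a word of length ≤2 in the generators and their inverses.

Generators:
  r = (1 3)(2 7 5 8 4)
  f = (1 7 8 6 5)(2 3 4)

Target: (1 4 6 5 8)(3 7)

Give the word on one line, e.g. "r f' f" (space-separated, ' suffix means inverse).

  after r': (1 3)(2 4 8 5 7)
  after f: (1 4 6 5 8)(3 7)

r' f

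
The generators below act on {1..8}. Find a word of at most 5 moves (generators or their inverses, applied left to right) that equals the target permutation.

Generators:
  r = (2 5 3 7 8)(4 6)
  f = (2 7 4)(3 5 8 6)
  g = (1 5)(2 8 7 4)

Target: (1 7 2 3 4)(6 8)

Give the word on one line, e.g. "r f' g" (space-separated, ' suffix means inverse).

  after f': (2 4 7)(3 6 8 5)
  after r': (2 6 7 8)(3 4)
  after g: (1 5)(2 6 4 3)
  after f: (1 8 6 2 3 7 4 5)
  after g: (1 7 2 3 4)(6 8)

f' r' g f g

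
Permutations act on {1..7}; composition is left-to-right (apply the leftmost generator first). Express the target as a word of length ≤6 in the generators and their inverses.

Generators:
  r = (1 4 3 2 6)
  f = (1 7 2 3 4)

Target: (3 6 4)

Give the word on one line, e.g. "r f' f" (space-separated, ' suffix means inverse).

f f r' f f

  after f: (1 7 2 3 4)
  after f: (1 2 4 7 3)
  after r': (1 3 6 2)(4 7)
  after f: (1 4 2 7)(3 6)
  after f: (3 6 4)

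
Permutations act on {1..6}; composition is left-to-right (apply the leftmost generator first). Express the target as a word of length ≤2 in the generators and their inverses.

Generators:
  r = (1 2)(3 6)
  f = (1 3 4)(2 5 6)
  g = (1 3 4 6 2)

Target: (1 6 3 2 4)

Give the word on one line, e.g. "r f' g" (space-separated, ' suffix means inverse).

g' g'

  after g': (1 2 6 4 3)
  after g': (1 6 3 2 4)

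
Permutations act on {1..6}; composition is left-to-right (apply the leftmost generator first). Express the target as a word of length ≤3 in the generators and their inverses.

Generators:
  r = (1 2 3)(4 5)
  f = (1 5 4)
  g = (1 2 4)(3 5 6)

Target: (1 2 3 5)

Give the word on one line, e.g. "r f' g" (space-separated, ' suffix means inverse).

r f

  after r: (1 2 3)(4 5)
  after f: (1 2 3 5)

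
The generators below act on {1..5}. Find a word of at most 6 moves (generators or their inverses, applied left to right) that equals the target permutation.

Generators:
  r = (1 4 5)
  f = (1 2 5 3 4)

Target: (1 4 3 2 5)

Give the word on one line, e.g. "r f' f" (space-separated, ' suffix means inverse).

  after r': (1 5 4)
  after f': (1 2)(3 5)
  after f': (2 4 3)
  after r: (1 4 3 2 5)

r' f' f' r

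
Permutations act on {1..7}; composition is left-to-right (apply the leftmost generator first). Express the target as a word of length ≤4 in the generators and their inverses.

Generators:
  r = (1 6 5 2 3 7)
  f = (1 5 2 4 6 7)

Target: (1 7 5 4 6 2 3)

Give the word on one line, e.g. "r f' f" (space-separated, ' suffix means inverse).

r f

  after r: (1 6 5 2 3 7)
  after f: (1 7 5 4 6 2 3)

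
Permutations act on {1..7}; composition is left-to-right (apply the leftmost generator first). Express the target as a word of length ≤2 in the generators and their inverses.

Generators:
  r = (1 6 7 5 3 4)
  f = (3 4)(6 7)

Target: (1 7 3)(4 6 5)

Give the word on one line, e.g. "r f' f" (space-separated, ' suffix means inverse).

r r

  after r: (1 6 7 5 3 4)
  after r: (1 7 3)(4 6 5)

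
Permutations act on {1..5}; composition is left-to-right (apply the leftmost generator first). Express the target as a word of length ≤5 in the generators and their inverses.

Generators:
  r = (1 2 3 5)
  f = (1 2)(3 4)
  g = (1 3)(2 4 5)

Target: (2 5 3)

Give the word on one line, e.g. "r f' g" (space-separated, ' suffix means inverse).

  after f: (1 2)(3 4)
  after r': (2 5 3 4)
  after g: (1 3 5)
  after r': (1 2)
  after r': (2 5 3)

f r' g r' r'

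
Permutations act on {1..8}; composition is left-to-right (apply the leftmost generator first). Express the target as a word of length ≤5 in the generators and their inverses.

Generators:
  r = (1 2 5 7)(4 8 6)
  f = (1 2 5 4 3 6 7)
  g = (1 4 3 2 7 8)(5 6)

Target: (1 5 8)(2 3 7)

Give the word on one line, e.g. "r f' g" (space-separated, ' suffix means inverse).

g f g f

  after g: (1 4 3 2 7 8)(5 6)
  after f: (1 3 5 7 8 2)(4 6)
  after g: (1 2 4 5 8 7)(3 6)
  after f: (1 5 8)(2 3 7)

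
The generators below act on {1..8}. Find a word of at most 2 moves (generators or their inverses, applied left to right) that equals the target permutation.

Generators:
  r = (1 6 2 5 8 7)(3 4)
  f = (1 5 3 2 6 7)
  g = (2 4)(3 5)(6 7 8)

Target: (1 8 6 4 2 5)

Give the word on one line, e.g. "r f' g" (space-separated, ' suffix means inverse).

  after f': (1 7 6 2 3 5)
  after g: (1 8 6 4 2 5)

f' g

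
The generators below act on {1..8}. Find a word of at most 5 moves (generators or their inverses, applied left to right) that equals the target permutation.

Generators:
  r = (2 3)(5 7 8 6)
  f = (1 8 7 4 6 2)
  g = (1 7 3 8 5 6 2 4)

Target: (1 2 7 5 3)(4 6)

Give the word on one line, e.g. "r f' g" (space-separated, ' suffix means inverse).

  after f': (1 2 6 4 7 8)
  after g: (1 4 3 8 7 5 6)
  after r': (1 4 2 3 7 6)(5 8)
  after g': (1 2 7 5 3)(4 6)

f' g r' g'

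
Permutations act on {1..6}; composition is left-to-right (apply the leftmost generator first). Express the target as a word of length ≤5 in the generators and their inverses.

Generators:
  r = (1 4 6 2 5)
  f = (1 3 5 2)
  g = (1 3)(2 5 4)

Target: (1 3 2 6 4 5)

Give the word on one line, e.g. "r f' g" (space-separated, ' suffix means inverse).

g' r g' f

  after g': (1 3)(2 4 5)
  after r: (1 3 4)(2 6)
  after g': (2 6 4 3 5)
  after f: (1 3 2 6 4 5)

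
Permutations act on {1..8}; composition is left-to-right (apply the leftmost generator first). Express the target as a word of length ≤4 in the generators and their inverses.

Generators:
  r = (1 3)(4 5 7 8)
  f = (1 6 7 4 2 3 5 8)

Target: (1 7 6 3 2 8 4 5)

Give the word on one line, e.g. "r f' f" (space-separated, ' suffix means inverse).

  after f': (1 8 5 3 2 4 7 6)
  after r: (1 4 8 7 6 3 2 5)
  after r: (1 5 3 2 7 6)
  after r: (1 7 6 3 2 8 4 5)

f' r r r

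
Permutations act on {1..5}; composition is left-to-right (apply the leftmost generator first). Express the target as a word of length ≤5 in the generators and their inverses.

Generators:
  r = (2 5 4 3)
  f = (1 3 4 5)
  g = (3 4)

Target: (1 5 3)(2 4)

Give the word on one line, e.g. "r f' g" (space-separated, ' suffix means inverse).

  after g': (3 4)
  after r: (2 5 4)
  after f': (1 5 3)(2 4)

g' r f'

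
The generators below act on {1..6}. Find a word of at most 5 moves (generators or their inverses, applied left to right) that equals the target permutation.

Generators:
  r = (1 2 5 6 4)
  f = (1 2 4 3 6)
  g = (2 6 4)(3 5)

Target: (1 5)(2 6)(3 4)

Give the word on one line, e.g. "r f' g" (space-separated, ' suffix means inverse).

  after r: (1 2 5 6 4)
  after g: (1 6 2 3 5 4)
  after r': (1 5 6)(2 3)
  after f: (1 5)(2 6)(3 4)

r g r' f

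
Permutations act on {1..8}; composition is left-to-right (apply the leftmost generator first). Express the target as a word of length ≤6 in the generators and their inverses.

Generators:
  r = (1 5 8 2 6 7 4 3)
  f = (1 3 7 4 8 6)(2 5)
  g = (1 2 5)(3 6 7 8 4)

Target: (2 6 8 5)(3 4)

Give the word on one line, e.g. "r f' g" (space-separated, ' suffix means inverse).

  after r': (1 3 4 7 6 2 8 5)
  after f: (1 7)(2 6 5 3 8)
  after f: (1 4 8 5 7 3 6 2)
  after g: (1 3 7 6 5 8)
  after r: (2 6 8 5)(3 4)

r' f f g r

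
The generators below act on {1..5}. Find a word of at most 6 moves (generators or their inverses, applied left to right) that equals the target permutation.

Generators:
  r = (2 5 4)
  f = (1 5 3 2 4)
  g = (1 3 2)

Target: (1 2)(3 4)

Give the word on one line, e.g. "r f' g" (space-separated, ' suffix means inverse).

  after r': (2 4 5)
  after r': (2 5 4)
  after f': (1 4 3 5 2)
  after r: (1 2)(3 4)

r' r' f' r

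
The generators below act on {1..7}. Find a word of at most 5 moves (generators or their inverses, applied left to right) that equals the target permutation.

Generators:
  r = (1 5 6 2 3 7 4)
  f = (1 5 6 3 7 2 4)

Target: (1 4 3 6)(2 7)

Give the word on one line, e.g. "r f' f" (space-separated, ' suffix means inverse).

r r f r r

  after r: (1 5 6 2 3 7 4)
  after r: (1 6 3 4 5 2 7)
  after f: (1 3)(4 6 7 5)
  after r: (1 7 6 4 2 3 5)
  after r: (1 4 3 6)(2 7)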